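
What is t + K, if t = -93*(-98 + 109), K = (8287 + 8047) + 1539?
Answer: 16850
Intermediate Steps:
K = 17873 (K = 16334 + 1539 = 17873)
t = -1023 (t = -93*11 = -1023)
t + K = -1023 + 17873 = 16850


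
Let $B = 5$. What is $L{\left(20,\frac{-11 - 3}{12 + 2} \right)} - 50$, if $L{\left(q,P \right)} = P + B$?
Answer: $-46$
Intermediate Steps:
$L{\left(q,P \right)} = 5 + P$ ($L{\left(q,P \right)} = P + 5 = 5 + P$)
$L{\left(20,\frac{-11 - 3}{12 + 2} \right)} - 50 = \left(5 + \frac{-11 - 3}{12 + 2}\right) - 50 = \left(5 - \frac{14}{14}\right) - 50 = \left(5 - 1\right) - 50 = 4 - 50 = -46$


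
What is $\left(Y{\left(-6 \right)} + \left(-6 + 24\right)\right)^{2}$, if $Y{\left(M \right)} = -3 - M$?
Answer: $441$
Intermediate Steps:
$\left(Y{\left(-6 \right)} + \left(-6 + 24\right)\right)^{2} = \left(\left(-3 - -6\right) + \left(-6 + 24\right)\right)^{2} = \left(\left(-3 + 6\right) + 18\right)^{2} = \left(3 + 18\right)^{2} = 21^{2} = 441$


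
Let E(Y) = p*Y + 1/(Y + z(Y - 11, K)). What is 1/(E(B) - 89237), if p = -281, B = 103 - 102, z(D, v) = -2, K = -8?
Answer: -1/89519 ≈ -1.1171e-5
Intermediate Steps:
B = 1
E(Y) = 1/(-2 + Y) - 281*Y (E(Y) = -281*Y + 1/(Y - 2) = -281*Y + 1/(-2 + Y) = 1/(-2 + Y) - 281*Y)
1/(E(B) - 89237) = 1/((1 - 281*1**2 + 562*1)/(-2 + 1) - 89237) = 1/((1 - 281*1 + 562)/(-1) - 89237) = 1/(-(1 - 281 + 562) - 89237) = 1/(-1*282 - 89237) = 1/(-282 - 89237) = 1/(-89519) = -1/89519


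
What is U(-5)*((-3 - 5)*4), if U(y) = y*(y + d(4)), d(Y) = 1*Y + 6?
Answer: 800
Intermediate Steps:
d(Y) = 6 + Y (d(Y) = Y + 6 = 6 + Y)
U(y) = y*(10 + y) (U(y) = y*(y + (6 + 4)) = y*(y + 10) = y*(10 + y))
U(-5)*((-3 - 5)*4) = (-5*(10 - 5))*((-3 - 5)*4) = (-5*5)*(-8*4) = -25*(-32) = 800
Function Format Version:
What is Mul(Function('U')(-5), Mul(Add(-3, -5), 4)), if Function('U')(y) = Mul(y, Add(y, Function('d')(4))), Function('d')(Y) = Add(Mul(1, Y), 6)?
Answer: 800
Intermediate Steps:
Function('d')(Y) = Add(6, Y) (Function('d')(Y) = Add(Y, 6) = Add(6, Y))
Function('U')(y) = Mul(y, Add(10, y)) (Function('U')(y) = Mul(y, Add(y, Add(6, 4))) = Mul(y, Add(y, 10)) = Mul(y, Add(10, y)))
Mul(Function('U')(-5), Mul(Add(-3, -5), 4)) = Mul(Mul(-5, Add(10, -5)), Mul(Add(-3, -5), 4)) = Mul(Mul(-5, 5), Mul(-8, 4)) = Mul(-25, -32) = 800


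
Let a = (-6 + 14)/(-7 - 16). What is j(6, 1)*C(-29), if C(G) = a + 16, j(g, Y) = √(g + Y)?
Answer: 360*√7/23 ≈ 41.412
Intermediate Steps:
a = -8/23 (a = 8/(-23) = 8*(-1/23) = -8/23 ≈ -0.34783)
j(g, Y) = √(Y + g)
C(G) = 360/23 (C(G) = -8/23 + 16 = 360/23)
j(6, 1)*C(-29) = √(1 + 6)*(360/23) = √7*(360/23) = 360*√7/23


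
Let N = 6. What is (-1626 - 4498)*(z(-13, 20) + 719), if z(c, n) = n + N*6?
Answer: -4746100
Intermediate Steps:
z(c, n) = 36 + n (z(c, n) = n + 6*6 = n + 36 = 36 + n)
(-1626 - 4498)*(z(-13, 20) + 719) = (-1626 - 4498)*((36 + 20) + 719) = -6124*(56 + 719) = -6124*775 = -4746100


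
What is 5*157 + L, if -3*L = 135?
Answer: 740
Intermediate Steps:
L = -45 (L = -⅓*135 = -45)
5*157 + L = 5*157 - 45 = 785 - 45 = 740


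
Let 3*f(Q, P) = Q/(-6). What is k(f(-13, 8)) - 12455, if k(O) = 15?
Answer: -12440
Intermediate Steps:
f(Q, P) = -Q/18 (f(Q, P) = (Q/(-6))/3 = (Q*(-1/6))/3 = (-Q/6)/3 = -Q/18)
k(f(-13, 8)) - 12455 = 15 - 12455 = -12440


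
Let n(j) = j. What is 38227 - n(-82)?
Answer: 38309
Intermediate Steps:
38227 - n(-82) = 38227 - 1*(-82) = 38227 + 82 = 38309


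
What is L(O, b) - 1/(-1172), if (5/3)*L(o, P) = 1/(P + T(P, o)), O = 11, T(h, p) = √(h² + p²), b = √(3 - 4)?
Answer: (3516 + 5*I + 10*√30)/(5860*(I + 2*√30)) ≈ 0.055173 - 0.0049587*I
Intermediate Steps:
b = I (b = √(-1) = I ≈ 1.0*I)
L(o, P) = 3/(5*(P + √(P² + o²)))
L(O, b) - 1/(-1172) = 3/(5*(I + √(I² + 11²))) - 1/(-1172) = 3/(5*(I + √(-1 + 121))) - 1*(-1/1172) = 3/(5*(I + √120)) + 1/1172 = 3/(5*(I + 2*√30)) + 1/1172 = 1/1172 + 3/(5*(I + 2*√30))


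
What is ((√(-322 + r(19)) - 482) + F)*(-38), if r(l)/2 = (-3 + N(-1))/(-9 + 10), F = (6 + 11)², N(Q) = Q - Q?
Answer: 7334 - 76*I*√82 ≈ 7334.0 - 688.21*I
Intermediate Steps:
N(Q) = 0
F = 289 (F = 17² = 289)
r(l) = -6 (r(l) = 2*((-3 + 0)/(-9 + 10)) = 2*(-3/1) = 2*(-3*1) = 2*(-3) = -6)
((√(-322 + r(19)) - 482) + F)*(-38) = ((√(-322 - 6) - 482) + 289)*(-38) = ((√(-328) - 482) + 289)*(-38) = ((2*I*√82 - 482) + 289)*(-38) = ((-482 + 2*I*√82) + 289)*(-38) = (-193 + 2*I*√82)*(-38) = 7334 - 76*I*√82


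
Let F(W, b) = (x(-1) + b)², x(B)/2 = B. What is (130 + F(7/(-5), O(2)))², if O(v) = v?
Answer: 16900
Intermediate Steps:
x(B) = 2*B
F(W, b) = (-2 + b)² (F(W, b) = (2*(-1) + b)² = (-2 + b)²)
(130 + F(7/(-5), O(2)))² = (130 + (-2 + 2)²)² = (130 + 0²)² = (130 + 0)² = 130² = 16900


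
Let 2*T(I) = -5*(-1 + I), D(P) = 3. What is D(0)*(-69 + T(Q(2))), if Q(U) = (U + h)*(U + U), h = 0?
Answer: -519/2 ≈ -259.50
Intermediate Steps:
Q(U) = 2*U² (Q(U) = (U + 0)*(U + U) = U*(2*U) = 2*U²)
T(I) = 5/2 - 5*I/2 (T(I) = (-5*(-1 + I))/2 = (5 - 5*I)/2 = 5/2 - 5*I/2)
D(0)*(-69 + T(Q(2))) = 3*(-69 + (5/2 - 5*2²)) = 3*(-69 + (5/2 - 5*4)) = 3*(-69 + (5/2 - 5/2*8)) = 3*(-69 + (5/2 - 20)) = 3*(-69 - 35/2) = 3*(-173/2) = -519/2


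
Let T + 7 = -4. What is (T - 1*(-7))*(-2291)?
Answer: 9164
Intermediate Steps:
T = -11 (T = -7 - 4 = -11)
(T - 1*(-7))*(-2291) = (-11 - 1*(-7))*(-2291) = (-11 + 7)*(-2291) = -4*(-2291) = 9164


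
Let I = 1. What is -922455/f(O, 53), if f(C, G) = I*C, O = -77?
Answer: 922455/77 ≈ 11980.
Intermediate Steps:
f(C, G) = C (f(C, G) = 1*C = C)
-922455/f(O, 53) = -922455/(-77) = -922455*(-1/77) = 922455/77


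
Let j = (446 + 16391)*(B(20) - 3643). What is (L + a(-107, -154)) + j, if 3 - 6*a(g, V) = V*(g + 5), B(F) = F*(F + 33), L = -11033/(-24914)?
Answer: -541787169428/12457 ≈ -4.3493e+7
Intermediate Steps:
L = 11033/24914 (L = -11033*(-1/24914) = 11033/24914 ≈ 0.44284)
B(F) = F*(33 + F)
j = -43489971 (j = (446 + 16391)*(20*(33 + 20) - 3643) = 16837*(20*53 - 3643) = 16837*(1060 - 3643) = 16837*(-2583) = -43489971)
a(g, V) = ½ - V*(5 + g)/6 (a(g, V) = ½ - V*(g + 5)/6 = ½ - V*(5 + g)/6)
(L + a(-107, -154)) + j = (11033/24914 + (½ - ⅚*(-154) - ⅙*(-154)*(-107))) - 43489971 = (11033/24914 + (½ + 385/3 - 8239/3)) - 43489971 = (11033/24914 - 5235/2) - 43489971 = -32600681/12457 - 43489971 = -541787169428/12457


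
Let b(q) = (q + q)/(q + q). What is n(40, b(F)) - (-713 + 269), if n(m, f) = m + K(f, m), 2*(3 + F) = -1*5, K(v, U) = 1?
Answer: 485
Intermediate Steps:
F = -11/2 (F = -3 + (-1*5)/2 = -3 + (½)*(-5) = -3 - 5/2 = -11/2 ≈ -5.5000)
b(q) = 1 (b(q) = (2*q)/((2*q)) = (2*q)*(1/(2*q)) = 1)
n(m, f) = 1 + m (n(m, f) = m + 1 = 1 + m)
n(40, b(F)) - (-713 + 269) = (1 + 40) - (-713 + 269) = 41 - 1*(-444) = 41 + 444 = 485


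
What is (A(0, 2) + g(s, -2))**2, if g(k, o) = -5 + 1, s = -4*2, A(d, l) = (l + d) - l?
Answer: 16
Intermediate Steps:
A(d, l) = d (A(d, l) = (d + l) - l = d)
s = -8
g(k, o) = -4
(A(0, 2) + g(s, -2))**2 = (0 - 4)**2 = (-4)**2 = 16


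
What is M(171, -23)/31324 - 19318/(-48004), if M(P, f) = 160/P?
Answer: 12935336639/32141102202 ≈ 0.40245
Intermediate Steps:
M(171, -23)/31324 - 19318/(-48004) = (160/171)/31324 - 19318/(-48004) = (160*(1/171))*(1/31324) - 19318*(-1/48004) = (160/171)*(1/31324) + 9659/24002 = 40/1339101 + 9659/24002 = 12935336639/32141102202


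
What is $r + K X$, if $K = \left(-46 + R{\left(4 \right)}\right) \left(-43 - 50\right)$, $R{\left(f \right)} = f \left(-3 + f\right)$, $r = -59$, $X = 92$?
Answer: $359293$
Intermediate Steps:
$K = 3906$ ($K = \left(-46 + 4 \left(-3 + 4\right)\right) \left(-43 - 50\right) = \left(-46 + 4 \cdot 1\right) \left(-93\right) = \left(-46 + 4\right) \left(-93\right) = \left(-42\right) \left(-93\right) = 3906$)
$r + K X = -59 + 3906 \cdot 92 = -59 + 359352 = 359293$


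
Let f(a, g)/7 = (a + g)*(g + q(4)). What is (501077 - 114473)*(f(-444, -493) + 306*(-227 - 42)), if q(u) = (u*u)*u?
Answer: 1056007666188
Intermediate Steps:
q(u) = u³ (q(u) = u²*u = u³)
f(a, g) = 7*(64 + g)*(a + g) (f(a, g) = 7*((a + g)*(g + 4³)) = 7*((a + g)*(g + 64)) = 7*((a + g)*(64 + g)) = 7*((64 + g)*(a + g)) = 7*(64 + g)*(a + g))
(501077 - 114473)*(f(-444, -493) + 306*(-227 - 42)) = (501077 - 114473)*((7*(-493)² + 448*(-444) + 448*(-493) + 7*(-444)*(-493)) + 306*(-227 - 42)) = 386604*((7*243049 - 198912 - 220864 + 1532244) + 306*(-269)) = 386604*((1701343 - 198912 - 220864 + 1532244) - 82314) = 386604*(2813811 - 82314) = 386604*2731497 = 1056007666188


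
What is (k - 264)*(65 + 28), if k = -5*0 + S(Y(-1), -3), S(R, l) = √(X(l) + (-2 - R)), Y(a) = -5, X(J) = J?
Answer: -24552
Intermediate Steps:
S(R, l) = √(-2 + l - R) (S(R, l) = √(l + (-2 - R)) = √(-2 + l - R))
k = 0 (k = -5*0 + √(-2 - 3 - 1*(-5)) = 0 + √(-2 - 3 + 5) = 0 + √0 = 0 + 0 = 0)
(k - 264)*(65 + 28) = (0 - 264)*(65 + 28) = -264*93 = -24552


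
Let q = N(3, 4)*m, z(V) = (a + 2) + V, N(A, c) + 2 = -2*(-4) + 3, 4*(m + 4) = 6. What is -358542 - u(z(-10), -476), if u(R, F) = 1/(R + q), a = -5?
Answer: -25456480/71 ≈ -3.5854e+5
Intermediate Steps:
m = -5/2 (m = -4 + (¼)*6 = -4 + 3/2 = -5/2 ≈ -2.5000)
N(A, c) = 9 (N(A, c) = -2 + (-2*(-4) + 3) = -2 + (8 + 3) = -2 + 11 = 9)
z(V) = -3 + V (z(V) = (-5 + 2) + V = -3 + V)
q = -45/2 (q = 9*(-5/2) = -45/2 ≈ -22.500)
u(R, F) = 1/(-45/2 + R) (u(R, F) = 1/(R - 45/2) = 1/(-45/2 + R))
-358542 - u(z(-10), -476) = -358542 - 2/(-45 + 2*(-3 - 10)) = -358542 - 2/(-45 + 2*(-13)) = -358542 - 2/(-45 - 26) = -358542 - 2/(-71) = -358542 - 2*(-1)/71 = -358542 - 1*(-2/71) = -358542 + 2/71 = -25456480/71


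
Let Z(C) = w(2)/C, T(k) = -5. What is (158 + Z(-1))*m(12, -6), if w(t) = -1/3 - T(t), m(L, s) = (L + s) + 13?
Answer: 8740/3 ≈ 2913.3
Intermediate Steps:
m(L, s) = 13 + L + s
w(t) = 14/3 (w(t) = -1/3 - 1*(-5) = -1*⅓ + 5 = -⅓ + 5 = 14/3)
Z(C) = 14/(3*C)
(158 + Z(-1))*m(12, -6) = (158 + (14/3)/(-1))*(13 + 12 - 6) = (158 + (14/3)*(-1))*19 = (158 - 14/3)*19 = (460/3)*19 = 8740/3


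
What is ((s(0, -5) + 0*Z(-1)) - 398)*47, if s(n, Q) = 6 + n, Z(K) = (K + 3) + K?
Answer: -18424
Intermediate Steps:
Z(K) = 3 + 2*K (Z(K) = (3 + K) + K = 3 + 2*K)
((s(0, -5) + 0*Z(-1)) - 398)*47 = (((6 + 0) + 0*(3 + 2*(-1))) - 398)*47 = ((6 + 0*(3 - 2)) - 398)*47 = ((6 + 0*1) - 398)*47 = ((6 + 0) - 398)*47 = (6 - 398)*47 = -392*47 = -18424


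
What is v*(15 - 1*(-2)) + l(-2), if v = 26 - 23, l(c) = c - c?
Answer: 51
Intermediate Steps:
l(c) = 0
v = 3
v*(15 - 1*(-2)) + l(-2) = 3*(15 - 1*(-2)) + 0 = 3*(15 + 2) + 0 = 3*17 + 0 = 51 + 0 = 51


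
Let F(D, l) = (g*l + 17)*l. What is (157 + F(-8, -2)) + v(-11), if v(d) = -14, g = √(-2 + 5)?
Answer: 109 + 4*√3 ≈ 115.93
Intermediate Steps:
g = √3 ≈ 1.7320
F(D, l) = l*(17 + l*√3) (F(D, l) = (√3*l + 17)*l = (l*√3 + 17)*l = (17 + l*√3)*l = l*(17 + l*√3))
(157 + F(-8, -2)) + v(-11) = (157 - 2*(17 - 2*√3)) - 14 = (157 + (-34 + 4*√3)) - 14 = (123 + 4*√3) - 14 = 109 + 4*√3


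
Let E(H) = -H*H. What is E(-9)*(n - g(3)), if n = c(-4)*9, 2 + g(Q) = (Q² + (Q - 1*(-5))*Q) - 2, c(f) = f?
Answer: 5265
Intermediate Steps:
g(Q) = -4 + Q² + Q*(5 + Q) (g(Q) = -2 + ((Q² + (Q - 1*(-5))*Q) - 2) = -2 + ((Q² + (Q + 5)*Q) - 2) = -2 + ((Q² + (5 + Q)*Q) - 2) = -2 + ((Q² + Q*(5 + Q)) - 2) = -2 + (-2 + Q² + Q*(5 + Q)) = -4 + Q² + Q*(5 + Q))
n = -36 (n = -4*9 = -36)
E(H) = -H²
E(-9)*(n - g(3)) = (-1*(-9)²)*(-36 - (-4 + 2*3² + 5*3)) = (-1*81)*(-36 - (-4 + 2*9 + 15)) = -81*(-36 - (-4 + 18 + 15)) = -81*(-36 - 1*29) = -81*(-36 - 29) = -81*(-65) = 5265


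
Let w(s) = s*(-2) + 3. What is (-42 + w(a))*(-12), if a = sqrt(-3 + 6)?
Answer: 468 + 24*sqrt(3) ≈ 509.57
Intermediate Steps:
a = sqrt(3) ≈ 1.7320
w(s) = 3 - 2*s (w(s) = -2*s + 3 = 3 - 2*s)
(-42 + w(a))*(-12) = (-42 + (3 - 2*sqrt(3)))*(-12) = (-39 - 2*sqrt(3))*(-12) = 468 + 24*sqrt(3)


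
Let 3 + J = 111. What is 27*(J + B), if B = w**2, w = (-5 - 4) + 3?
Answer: 3888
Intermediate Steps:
J = 108 (J = -3 + 111 = 108)
w = -6 (w = -9 + 3 = -6)
B = 36 (B = (-6)**2 = 36)
27*(J + B) = 27*(108 + 36) = 27*144 = 3888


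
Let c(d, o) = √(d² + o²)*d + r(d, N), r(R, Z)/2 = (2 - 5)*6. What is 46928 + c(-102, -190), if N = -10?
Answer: 46892 - 204*√11626 ≈ 24896.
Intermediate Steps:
r(R, Z) = -36 (r(R, Z) = 2*((2 - 5)*6) = 2*(-3*6) = 2*(-18) = -36)
c(d, o) = -36 + d*√(d² + o²) (c(d, o) = √(d² + o²)*d - 36 = d*√(d² + o²) - 36 = -36 + d*√(d² + o²))
46928 + c(-102, -190) = 46928 + (-36 - 102*√((-102)² + (-190)²)) = 46928 + (-36 - 102*√(10404 + 36100)) = 46928 + (-36 - 204*√11626) = 46892 - 204*√11626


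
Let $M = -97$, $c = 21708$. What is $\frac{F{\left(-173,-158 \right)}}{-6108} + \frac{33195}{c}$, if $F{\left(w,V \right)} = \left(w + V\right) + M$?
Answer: $\frac{5890169}{3683124} \approx 1.5992$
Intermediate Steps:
$F{\left(w,V \right)} = -97 + V + w$ ($F{\left(w,V \right)} = \left(w + V\right) - 97 = \left(V + w\right) - 97 = -97 + V + w$)
$\frac{F{\left(-173,-158 \right)}}{-6108} + \frac{33195}{c} = \frac{-97 - 158 - 173}{-6108} + \frac{33195}{21708} = \left(-428\right) \left(- \frac{1}{6108}\right) + 33195 \cdot \frac{1}{21708} = \frac{107}{1527} + \frac{11065}{7236} = \frac{5890169}{3683124}$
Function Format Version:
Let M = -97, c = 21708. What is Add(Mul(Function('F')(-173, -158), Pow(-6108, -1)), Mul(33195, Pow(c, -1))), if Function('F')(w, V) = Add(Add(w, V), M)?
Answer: Rational(5890169, 3683124) ≈ 1.5992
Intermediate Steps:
Function('F')(w, V) = Add(-97, V, w) (Function('F')(w, V) = Add(Add(w, V), -97) = Add(Add(V, w), -97) = Add(-97, V, w))
Add(Mul(Function('F')(-173, -158), Pow(-6108, -1)), Mul(33195, Pow(c, -1))) = Add(Mul(Add(-97, -158, -173), Pow(-6108, -1)), Mul(33195, Pow(21708, -1))) = Add(Mul(-428, Rational(-1, 6108)), Mul(33195, Rational(1, 21708))) = Add(Rational(107, 1527), Rational(11065, 7236)) = Rational(5890169, 3683124)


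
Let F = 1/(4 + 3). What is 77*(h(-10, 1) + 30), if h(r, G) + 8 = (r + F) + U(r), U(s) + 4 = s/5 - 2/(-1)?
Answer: 627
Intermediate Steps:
F = ⅐ (F = 1/7 = ⅐ ≈ 0.14286)
U(s) = -2 + s/5 (U(s) = -4 + (s/5 - 2/(-1)) = -4 + (s*(⅕) - 2*(-1)) = -4 + (s/5 + 2) = -4 + (2 + s/5) = -2 + s/5)
h(r, G) = -69/7 + 6*r/5 (h(r, G) = -8 + ((r + ⅐) + (-2 + r/5)) = -8 + ((⅐ + r) + (-2 + r/5)) = -8 + (-13/7 + 6*r/5) = -69/7 + 6*r/5)
77*(h(-10, 1) + 30) = 77*((-69/7 + (6/5)*(-10)) + 30) = 77*((-69/7 - 12) + 30) = 77*(-153/7 + 30) = 77*(57/7) = 627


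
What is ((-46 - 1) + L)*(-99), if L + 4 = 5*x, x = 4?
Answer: 3069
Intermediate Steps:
L = 16 (L = -4 + 5*4 = -4 + 20 = 16)
((-46 - 1) + L)*(-99) = ((-46 - 1) + 16)*(-99) = (-47 + 16)*(-99) = -31*(-99) = 3069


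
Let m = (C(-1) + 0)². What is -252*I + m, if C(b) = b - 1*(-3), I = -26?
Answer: 6556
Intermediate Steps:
C(b) = 3 + b (C(b) = b + 3 = 3 + b)
m = 4 (m = ((3 - 1) + 0)² = (2 + 0)² = 2² = 4)
-252*I + m = -252*(-26) + 4 = 6552 + 4 = 6556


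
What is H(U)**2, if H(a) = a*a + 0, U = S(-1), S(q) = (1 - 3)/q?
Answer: 16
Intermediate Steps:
S(q) = -2/q
U = 2 (U = -2/(-1) = -2*(-1) = 2)
H(a) = a**2 (H(a) = a**2 + 0 = a**2)
H(U)**2 = (2**2)**2 = 4**2 = 16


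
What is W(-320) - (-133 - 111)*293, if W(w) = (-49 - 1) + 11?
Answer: 71453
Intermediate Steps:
W(w) = -39 (W(w) = -50 + 11 = -39)
W(-320) - (-133 - 111)*293 = -39 - (-133 - 111)*293 = -39 - (-244)*293 = -39 - 1*(-71492) = -39 + 71492 = 71453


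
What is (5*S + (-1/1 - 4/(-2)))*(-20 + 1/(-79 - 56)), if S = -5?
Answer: 21608/45 ≈ 480.18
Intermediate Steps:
(5*S + (-1/1 - 4/(-2)))*(-20 + 1/(-79 - 56)) = (5*(-5) + (-1/1 - 4/(-2)))*(-20 + 1/(-79 - 56)) = (-25 + (-1*1 - 4*(-1/2)))*(-20 + 1/(-135)) = (-25 + (-1 + 2))*(-20 - 1/135) = (-25 + 1)*(-2701/135) = -24*(-2701/135) = 21608/45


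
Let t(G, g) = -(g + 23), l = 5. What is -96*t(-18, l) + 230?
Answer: 2918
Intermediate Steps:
t(G, g) = -23 - g (t(G, g) = -(23 + g) = -23 - g)
-96*t(-18, l) + 230 = -96*(-23 - 1*5) + 230 = -96*(-23 - 5) + 230 = -96*(-28) + 230 = 2688 + 230 = 2918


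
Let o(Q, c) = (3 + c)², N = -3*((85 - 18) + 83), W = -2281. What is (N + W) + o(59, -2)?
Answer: -2730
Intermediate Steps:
N = -450 (N = -3*(67 + 83) = -3*150 = -450)
(N + W) + o(59, -2) = (-450 - 2281) + (3 - 2)² = -2731 + 1² = -2731 + 1 = -2730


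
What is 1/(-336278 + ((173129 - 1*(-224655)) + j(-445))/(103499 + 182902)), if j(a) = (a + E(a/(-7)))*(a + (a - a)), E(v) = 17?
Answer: -286401/96309767234 ≈ -2.9737e-6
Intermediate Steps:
j(a) = a*(17 + a) (j(a) = (a + 17)*(a + (a - a)) = (17 + a)*(a + 0) = (17 + a)*a = a*(17 + a))
1/(-336278 + ((173129 - 1*(-224655)) + j(-445))/(103499 + 182902)) = 1/(-336278 + ((173129 - 1*(-224655)) - 445*(17 - 445))/(103499 + 182902)) = 1/(-336278 + ((173129 + 224655) - 445*(-428))/286401) = 1/(-336278 + (397784 + 190460)*(1/286401)) = 1/(-336278 + 588244*(1/286401)) = 1/(-336278 + 588244/286401) = 1/(-96309767234/286401) = -286401/96309767234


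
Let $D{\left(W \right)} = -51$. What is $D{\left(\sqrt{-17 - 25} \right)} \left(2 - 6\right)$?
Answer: $204$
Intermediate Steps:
$D{\left(\sqrt{-17 - 25} \right)} \left(2 - 6\right) = - 51 \left(2 - 6\right) = \left(-51\right) \left(-4\right) = 204$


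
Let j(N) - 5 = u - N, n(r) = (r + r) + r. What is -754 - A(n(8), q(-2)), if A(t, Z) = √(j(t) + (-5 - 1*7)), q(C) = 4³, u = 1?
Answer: -754 - I*√30 ≈ -754.0 - 5.4772*I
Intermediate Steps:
n(r) = 3*r (n(r) = 2*r + r = 3*r)
q(C) = 64
j(N) = 6 - N (j(N) = 5 + (1 - N) = 6 - N)
A(t, Z) = √(-6 - t) (A(t, Z) = √((6 - t) + (-5 - 1*7)) = √((6 - t) + (-5 - 7)) = √((6 - t) - 12) = √(-6 - t))
-754 - A(n(8), q(-2)) = -754 - √(-6 - 3*8) = -754 - √(-6 - 1*24) = -754 - √(-6 - 24) = -754 - √(-30) = -754 - I*√30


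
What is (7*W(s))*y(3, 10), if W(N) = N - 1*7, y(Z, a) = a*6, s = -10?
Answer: -7140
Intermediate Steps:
y(Z, a) = 6*a
W(N) = -7 + N (W(N) = N - 7 = -7 + N)
(7*W(s))*y(3, 10) = (7*(-7 - 10))*(6*10) = (7*(-17))*60 = -119*60 = -7140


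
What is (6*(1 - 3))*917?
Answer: -11004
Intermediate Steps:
(6*(1 - 3))*917 = (6*(-2))*917 = -12*917 = -11004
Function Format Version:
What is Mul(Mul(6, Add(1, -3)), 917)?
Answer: -11004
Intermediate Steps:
Mul(Mul(6, Add(1, -3)), 917) = Mul(Mul(6, -2), 917) = Mul(-12, 917) = -11004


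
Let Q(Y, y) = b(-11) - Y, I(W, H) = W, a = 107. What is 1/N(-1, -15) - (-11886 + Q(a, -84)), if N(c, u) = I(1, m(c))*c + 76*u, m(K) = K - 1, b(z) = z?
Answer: 13696563/1141 ≈ 12004.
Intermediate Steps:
m(K) = -1 + K
N(c, u) = c + 76*u (N(c, u) = 1*c + 76*u = c + 76*u)
Q(Y, y) = -11 - Y
1/N(-1, -15) - (-11886 + Q(a, -84)) = 1/(-1 + 76*(-15)) - (-11886 + (-11 - 1*107)) = 1/(-1 - 1140) - (-11886 + (-11 - 107)) = 1/(-1141) - (-11886 - 118) = -1/1141 - 1*(-12004) = -1/1141 + 12004 = 13696563/1141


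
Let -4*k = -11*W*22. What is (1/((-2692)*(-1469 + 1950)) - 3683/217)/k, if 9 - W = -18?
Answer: -529882237/50998393446 ≈ -0.010390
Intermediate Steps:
W = 27 (W = 9 - 1*(-18) = 9 + 18 = 27)
k = 3267/2 (k = -(-11*27)*22/4 = -(-297)*22/4 = -1/4*(-6534) = 3267/2 ≈ 1633.5)
(1/((-2692)*(-1469 + 1950)) - 3683/217)/k = (1/((-2692)*(-1469 + 1950)) - 3683/217)/(3267/2) = (-1/2692/481 - 3683*1/217)*(2/3267) = (-1/2692*1/481 - 3683/217)*(2/3267) = (-1/1294852 - 3683/217)*(2/3267) = -4768940133/280982884*2/3267 = -529882237/50998393446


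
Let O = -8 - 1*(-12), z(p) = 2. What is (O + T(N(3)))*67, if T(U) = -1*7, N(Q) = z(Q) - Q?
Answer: -201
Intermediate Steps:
O = 4 (O = -8 + 12 = 4)
N(Q) = 2 - Q
T(U) = -7
(O + T(N(3)))*67 = (4 - 7)*67 = -3*67 = -201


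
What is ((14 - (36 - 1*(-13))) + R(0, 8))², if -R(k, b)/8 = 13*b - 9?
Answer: 632025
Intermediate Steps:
R(k, b) = 72 - 104*b (R(k, b) = -8*(13*b - 9) = -8*(-9 + 13*b) = 72 - 104*b)
((14 - (36 - 1*(-13))) + R(0, 8))² = ((14 - (36 - 1*(-13))) + (72 - 104*8))² = ((14 - (36 + 13)) + (72 - 832))² = ((14 - 1*49) - 760)² = ((14 - 49) - 760)² = (-35 - 760)² = (-795)² = 632025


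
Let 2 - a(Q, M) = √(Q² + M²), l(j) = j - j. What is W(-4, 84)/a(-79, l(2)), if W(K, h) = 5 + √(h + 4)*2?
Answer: -5/77 - 4*√22/77 ≈ -0.30859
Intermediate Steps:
l(j) = 0
W(K, h) = 5 + 2*√(4 + h) (W(K, h) = 5 + √(4 + h)*2 = 5 + 2*√(4 + h))
a(Q, M) = 2 - √(M² + Q²) (a(Q, M) = 2 - √(Q² + M²) = 2 - √(M² + Q²))
W(-4, 84)/a(-79, l(2)) = (5 + 2*√(4 + 84))/(2 - √(0² + (-79)²)) = (5 + 2*√88)/(2 - √(0 + 6241)) = (5 + 2*(2*√22))/(2 - √6241) = (5 + 4*√22)/(2 - 1*79) = (5 + 4*√22)/(2 - 79) = (5 + 4*√22)/(-77) = (5 + 4*√22)*(-1/77) = -5/77 - 4*√22/77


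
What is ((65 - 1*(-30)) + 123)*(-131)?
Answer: -28558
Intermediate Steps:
((65 - 1*(-30)) + 123)*(-131) = ((65 + 30) + 123)*(-131) = (95 + 123)*(-131) = 218*(-131) = -28558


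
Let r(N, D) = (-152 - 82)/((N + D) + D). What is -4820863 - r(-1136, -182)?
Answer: -1205215789/250 ≈ -4.8209e+6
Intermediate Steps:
r(N, D) = -234/(N + 2*D) (r(N, D) = -234/((D + N) + D) = -234/(N + 2*D))
-4820863 - r(-1136, -182) = -4820863 - (-234)/(-1136 + 2*(-182)) = -4820863 - (-234)/(-1136 - 364) = -4820863 - (-234)/(-1500) = -4820863 - (-234)*(-1)/1500 = -4820863 - 1*39/250 = -4820863 - 39/250 = -1205215789/250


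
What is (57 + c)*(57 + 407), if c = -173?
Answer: -53824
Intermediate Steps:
(57 + c)*(57 + 407) = (57 - 173)*(57 + 407) = -116*464 = -53824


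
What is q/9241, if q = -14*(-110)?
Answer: 1540/9241 ≈ 0.16665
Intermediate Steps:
q = 1540
q/9241 = 1540/9241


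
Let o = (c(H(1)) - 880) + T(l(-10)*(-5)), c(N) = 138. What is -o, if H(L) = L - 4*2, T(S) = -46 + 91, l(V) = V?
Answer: 697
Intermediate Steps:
T(S) = 45
H(L) = -8 + L (H(L) = L - 8 = -8 + L)
o = -697 (o = (138 - 880) + 45 = -742 + 45 = -697)
-o = -1*(-697) = 697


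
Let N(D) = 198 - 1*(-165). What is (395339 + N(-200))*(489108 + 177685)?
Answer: 263851323686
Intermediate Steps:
N(D) = 363 (N(D) = 198 + 165 = 363)
(395339 + N(-200))*(489108 + 177685) = (395339 + 363)*(489108 + 177685) = 395702*666793 = 263851323686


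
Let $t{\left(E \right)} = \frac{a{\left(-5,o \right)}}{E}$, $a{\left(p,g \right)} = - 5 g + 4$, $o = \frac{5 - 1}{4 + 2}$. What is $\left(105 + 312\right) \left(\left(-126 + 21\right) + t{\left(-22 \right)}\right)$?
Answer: $- \frac{481774}{11} \approx -43798.0$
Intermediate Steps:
$o = \frac{2}{3}$ ($o = \frac{4}{6} = 4 \cdot \frac{1}{6} = \frac{2}{3} \approx 0.66667$)
$a{\left(p,g \right)} = 4 - 5 g$
$t{\left(E \right)} = \frac{2}{3 E}$ ($t{\left(E \right)} = \frac{4 - \frac{10}{3}}{E} = \frac{2}{3 E}$)
$\left(105 + 312\right) \left(\left(-126 + 21\right) + t{\left(-22 \right)}\right) = \left(105 + 312\right) \left(\left(-126 + 21\right) + \frac{2}{3 \left(-22\right)}\right) = 417 \left(-105 + \frac{2}{3} \left(- \frac{1}{22}\right)\right) = 417 \left(-105 - \frac{1}{33}\right) = 417 \left(- \frac{3466}{33}\right) = - \frac{481774}{11}$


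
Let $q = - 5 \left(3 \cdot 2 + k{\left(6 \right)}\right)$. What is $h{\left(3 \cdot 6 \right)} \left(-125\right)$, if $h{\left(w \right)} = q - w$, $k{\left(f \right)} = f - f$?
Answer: $6000$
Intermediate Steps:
$k{\left(f \right)} = 0$
$q = -30$ ($q = - 5 \left(3 \cdot 2 + 0\right) = - 5 \left(6 + 0\right) = \left(-5\right) 6 = -30$)
$h{\left(w \right)} = -30 - w$
$h{\left(3 \cdot 6 \right)} \left(-125\right) = \left(-30 - 3 \cdot 6\right) \left(-125\right) = \left(-30 - 18\right) \left(-125\right) = \left(-48\right) \left(-125\right) = 6000$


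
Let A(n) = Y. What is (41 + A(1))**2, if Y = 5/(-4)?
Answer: 25281/16 ≈ 1580.1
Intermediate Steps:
Y = -5/4 (Y = 5*(-1/4) = -5/4 ≈ -1.2500)
A(n) = -5/4
(41 + A(1))**2 = (41 - 5/4)**2 = (159/4)**2 = 25281/16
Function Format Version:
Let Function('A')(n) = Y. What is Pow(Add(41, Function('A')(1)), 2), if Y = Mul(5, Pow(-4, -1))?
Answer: Rational(25281, 16) ≈ 1580.1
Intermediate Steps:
Y = Rational(-5, 4) (Y = Mul(5, Rational(-1, 4)) = Rational(-5, 4) ≈ -1.2500)
Function('A')(n) = Rational(-5, 4)
Pow(Add(41, Function('A')(1)), 2) = Pow(Add(41, Rational(-5, 4)), 2) = Pow(Rational(159, 4), 2) = Rational(25281, 16)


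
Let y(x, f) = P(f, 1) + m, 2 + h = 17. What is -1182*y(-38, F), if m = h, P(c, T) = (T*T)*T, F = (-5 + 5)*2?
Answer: -18912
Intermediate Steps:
F = 0 (F = 0*2 = 0)
h = 15 (h = -2 + 17 = 15)
P(c, T) = T**3 (P(c, T) = T**2*T = T**3)
m = 15
y(x, f) = 16 (y(x, f) = 1**3 + 15 = 1 + 15 = 16)
-1182*y(-38, F) = -1182*16 = -18912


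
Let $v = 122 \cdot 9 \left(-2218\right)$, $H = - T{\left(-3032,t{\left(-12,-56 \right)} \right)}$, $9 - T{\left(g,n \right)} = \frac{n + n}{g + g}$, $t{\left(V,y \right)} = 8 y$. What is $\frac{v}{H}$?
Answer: $\frac{15131196}{55} \approx 2.7511 \cdot 10^{5}$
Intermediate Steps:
$T{\left(g,n \right)} = 9 - \frac{n}{g}$ ($T{\left(g,n \right)} = 9 - \frac{n + n}{g + g} = 9 - \frac{2 n}{2 g} = 9 - 2 n \frac{1}{2 g} = 9 - \frac{n}{g}$)
$H = - \frac{3355}{379}$ ($H = - (9 - \frac{8 \left(-56\right)}{-3032}) = - (9 - \left(-448\right) \left(- \frac{1}{3032}\right)) = - (9 - \frac{56}{379}) = \left(-1\right) \frac{3355}{379} = - \frac{3355}{379} \approx -8.8522$)
$v = -2435364$ ($v = 1098 \left(-2218\right) = -2435364$)
$\frac{v}{H} = - \frac{2435364}{- \frac{3355}{379}} = \left(-2435364\right) \left(- \frac{379}{3355}\right) = \frac{15131196}{55}$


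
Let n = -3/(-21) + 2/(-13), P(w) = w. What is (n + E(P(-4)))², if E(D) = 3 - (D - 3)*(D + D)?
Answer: 23270976/8281 ≈ 2810.2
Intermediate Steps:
E(D) = 3 - 2*D*(-3 + D) (E(D) = 3 - (-3 + D)*2*D = 3 - 2*D*(-3 + D))
n = -1/91 (n = -3*(-1/21) + 2*(-1/13) = ⅐ - 2/13 = -1/91 ≈ -0.010989)
(n + E(P(-4)))² = (-1/91 + (3 - 2*(-4)² + 6*(-4)))² = (-1/91 + (3 - 2*16 - 24))² = (-1/91 + (3 - 32 - 24))² = (-1/91 - 53)² = (-4824/91)² = 23270976/8281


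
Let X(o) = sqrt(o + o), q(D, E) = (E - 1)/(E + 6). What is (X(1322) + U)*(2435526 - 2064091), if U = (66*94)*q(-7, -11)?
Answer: 5530518576 + 742870*sqrt(661) ≈ 5.5496e+9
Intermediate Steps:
q(D, E) = (-1 + E)/(6 + E)
X(o) = sqrt(2)*sqrt(o) (X(o) = sqrt(2*o) = sqrt(2)*sqrt(o))
U = 74448/5 (U = (66*94)*((-1 - 11)/(6 - 11)) = 6204*(-12/(-5)) = 6204*(-1/5*(-12)) = 6204*(12/5) = 74448/5 ≈ 14890.)
(X(1322) + U)*(2435526 - 2064091) = (sqrt(2)*sqrt(1322) + 74448/5)*(2435526 - 2064091) = (2*sqrt(661) + 74448/5)*371435 = (74448/5 + 2*sqrt(661))*371435 = 5530518576 + 742870*sqrt(661)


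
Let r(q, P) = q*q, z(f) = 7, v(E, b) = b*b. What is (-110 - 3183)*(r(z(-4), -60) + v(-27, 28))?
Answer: -2743069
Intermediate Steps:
v(E, b) = b**2
r(q, P) = q**2
(-110 - 3183)*(r(z(-4), -60) + v(-27, 28)) = (-110 - 3183)*(7**2 + 28**2) = -3293*(49 + 784) = -3293*833 = -2743069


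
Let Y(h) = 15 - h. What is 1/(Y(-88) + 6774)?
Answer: 1/6877 ≈ 0.00014541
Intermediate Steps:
1/(Y(-88) + 6774) = 1/((15 - 1*(-88)) + 6774) = 1/((15 + 88) + 6774) = 1/(103 + 6774) = 1/6877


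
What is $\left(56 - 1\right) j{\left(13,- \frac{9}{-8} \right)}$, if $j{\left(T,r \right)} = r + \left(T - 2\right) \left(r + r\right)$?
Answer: $\frac{11385}{8} \approx 1423.1$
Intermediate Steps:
$j{\left(T,r \right)} = r + 2 r \left(-2 + T\right)$ ($j{\left(T,r \right)} = r + \left(-2 + T\right) 2 r = r + 2 r \left(-2 + T\right)$)
$\left(56 - 1\right) j{\left(13,- \frac{9}{-8} \right)} = \left(56 - 1\right) - \frac{9}{-8} \left(-3 + 2 \cdot 13\right) = 55 \left(-9\right) \left(- \frac{1}{8}\right) \left(-3 + 26\right) = 55 \cdot \frac{9}{8} \cdot 23 = 55 \cdot \frac{207}{8} = \frac{11385}{8}$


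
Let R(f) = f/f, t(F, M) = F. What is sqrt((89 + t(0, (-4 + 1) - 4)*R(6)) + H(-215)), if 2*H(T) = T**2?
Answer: 7*sqrt(1894)/2 ≈ 152.32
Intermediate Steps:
R(f) = 1
H(T) = T**2/2
sqrt((89 + t(0, (-4 + 1) - 4)*R(6)) + H(-215)) = sqrt((89 + 0*1) + (1/2)*(-215)**2) = sqrt((89 + 0) + (1/2)*46225) = sqrt(89 + 46225/2) = sqrt(46403/2) = 7*sqrt(1894)/2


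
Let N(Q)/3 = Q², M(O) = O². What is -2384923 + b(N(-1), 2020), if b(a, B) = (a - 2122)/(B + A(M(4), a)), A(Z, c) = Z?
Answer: -4855705347/2036 ≈ -2.3849e+6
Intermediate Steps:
N(Q) = 3*Q²
b(a, B) = (-2122 + a)/(16 + B) (b(a, B) = (a - 2122)/(B + 4²) = (-2122 + a)/(B + 16) = (-2122 + a)/(16 + B))
-2384923 + b(N(-1), 2020) = -2384923 + (-2122 + 3*(-1)²)/(16 + 2020) = -2384923 + (-2122 + 3*1)/2036 = -2384923 + (-2122 + 3)/2036 = -2384923 + (1/2036)*(-2119) = -2384923 - 2119/2036 = -4855705347/2036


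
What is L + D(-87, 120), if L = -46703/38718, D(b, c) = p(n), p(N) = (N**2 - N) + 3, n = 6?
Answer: 1230991/38718 ≈ 31.794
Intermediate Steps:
p(N) = 3 + N**2 - N
D(b, c) = 33 (D(b, c) = 3 + 6**2 - 1*6 = 3 + 36 - 6 = 33)
L = -46703/38718 (L = -46703*1/38718 = -46703/38718 ≈ -1.2062)
L + D(-87, 120) = -46703/38718 + 33 = 1230991/38718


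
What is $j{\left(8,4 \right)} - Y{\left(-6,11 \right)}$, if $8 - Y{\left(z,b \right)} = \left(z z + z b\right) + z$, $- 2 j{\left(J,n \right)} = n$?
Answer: $-46$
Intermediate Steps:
$j{\left(J,n \right)} = - \frac{n}{2}$
$Y{\left(z,b \right)} = 8 - z - z^{2} - b z$ ($Y{\left(z,b \right)} = 8 - \left(\left(z z + z b\right) + z\right) = 8 - \left(\left(z^{2} + b z\right) + z\right) = 8 - \left(z + z^{2} + b z\right) = 8 - z - z^{2} - b z$)
$j{\left(8,4 \right)} - Y{\left(-6,11 \right)} = \left(- \frac{1}{2}\right) 4 - \left(8 - -6 - \left(-6\right)^{2} - 11 \left(-6\right)\right) = -2 - \left(8 + 6 - 36 + 66\right) = -2 - 44 = -46$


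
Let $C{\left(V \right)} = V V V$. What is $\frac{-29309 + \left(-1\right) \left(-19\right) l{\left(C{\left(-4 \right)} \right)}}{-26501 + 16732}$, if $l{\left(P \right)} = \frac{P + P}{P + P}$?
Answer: $\frac{29290}{9769} \approx 2.9983$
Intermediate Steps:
$C{\left(V \right)} = V^{3}$ ($C{\left(V \right)} = V^{2} V = V^{3}$)
$l{\left(P \right)} = 1$ ($l{\left(P \right)} = \frac{2 P}{2 P} = 2 P \frac{1}{2 P} = 1$)
$\frac{-29309 + \left(-1\right) \left(-19\right) l{\left(C{\left(-4 \right)} \right)}}{-26501 + 16732} = \frac{-29309 + \left(-1\right) \left(-19\right) 1}{-26501 + 16732} = \frac{-29309 + 19 \cdot 1}{-9769} = \left(-29309 + 19\right) \left(- \frac{1}{9769}\right) = \left(-29290\right) \left(- \frac{1}{9769}\right) = \frac{29290}{9769}$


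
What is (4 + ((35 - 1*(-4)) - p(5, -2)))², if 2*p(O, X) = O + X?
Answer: 6889/4 ≈ 1722.3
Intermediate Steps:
p(O, X) = O/2 + X/2 (p(O, X) = (O + X)/2 = O/2 + X/2)
(4 + ((35 - 1*(-4)) - p(5, -2)))² = (4 + ((35 - 1*(-4)) - ((½)*5 + (½)*(-2))))² = (4 + ((35 + 4) - (5/2 - 1)))² = (4 + (39 - 1*3/2))² = (4 + (39 - 3/2))² = (4 + 75/2)² = (83/2)² = 6889/4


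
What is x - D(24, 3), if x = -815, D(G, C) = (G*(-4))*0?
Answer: -815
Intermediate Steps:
D(G, C) = 0 (D(G, C) = -4*G*0 = 0)
x - D(24, 3) = -815 - 1*0 = -815 + 0 = -815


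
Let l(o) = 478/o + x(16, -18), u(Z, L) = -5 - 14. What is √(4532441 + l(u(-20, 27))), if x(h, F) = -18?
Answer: √1636195621/19 ≈ 2128.9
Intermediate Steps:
u(Z, L) = -19
l(o) = -18 + 478/o (l(o) = 478/o - 18 = -18 + 478/o)
√(4532441 + l(u(-20, 27))) = √(4532441 + (-18 + 478/(-19))) = √(4532441 + (-18 + 478*(-1/19))) = √(4532441 + (-18 - 478/19)) = √(4532441 - 820/19) = √(86115559/19) = √1636195621/19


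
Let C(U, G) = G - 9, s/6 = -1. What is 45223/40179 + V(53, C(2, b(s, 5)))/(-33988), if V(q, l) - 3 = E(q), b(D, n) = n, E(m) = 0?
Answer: 1536918787/1365603852 ≈ 1.1255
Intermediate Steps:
s = -6 (s = 6*(-1) = -6)
C(U, G) = -9 + G
V(q, l) = 3 (V(q, l) = 3 + 0 = 3)
45223/40179 + V(53, C(2, b(s, 5)))/(-33988) = 45223/40179 + 3/(-33988) = 45223*(1/40179) + 3*(-1/33988) = 45223/40179 - 3/33988 = 1536918787/1365603852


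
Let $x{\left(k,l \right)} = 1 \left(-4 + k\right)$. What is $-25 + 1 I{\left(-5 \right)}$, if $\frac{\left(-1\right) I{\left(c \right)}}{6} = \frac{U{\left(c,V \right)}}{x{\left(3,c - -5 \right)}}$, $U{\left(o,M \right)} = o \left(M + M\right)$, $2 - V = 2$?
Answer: $-25$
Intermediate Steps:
$V = 0$ ($V = 2 - 2 = 0$)
$x{\left(k,l \right)} = -4 + k$
$U{\left(o,M \right)} = 2 M o$ ($U{\left(o,M \right)} = o 2 M = 2 M o$)
$I{\left(c \right)} = 0$ ($I{\left(c \right)} = - 6 \frac{2 \cdot 0 c}{-4 + 3} = - 6 \frac{0}{-1} = - 6 \cdot 0 \left(-1\right) = \left(-6\right) 0 = 0$)
$-25 + 1 I{\left(-5 \right)} = -25 + 1 \cdot 0 = -25 + 0 = -25$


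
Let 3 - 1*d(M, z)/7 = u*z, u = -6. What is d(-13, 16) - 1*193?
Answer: 500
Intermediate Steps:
d(M, z) = 21 + 42*z (d(M, z) = 21 - (-42)*z = 21 + 42*z)
d(-13, 16) - 1*193 = (21 + 42*16) - 1*193 = (21 + 672) - 193 = 693 - 193 = 500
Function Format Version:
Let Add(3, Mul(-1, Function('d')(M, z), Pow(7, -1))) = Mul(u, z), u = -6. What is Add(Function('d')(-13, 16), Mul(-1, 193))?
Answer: 500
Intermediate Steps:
Function('d')(M, z) = Add(21, Mul(42, z)) (Function('d')(M, z) = Add(21, Mul(-7, Mul(-6, z))) = Add(21, Mul(42, z)))
Add(Function('d')(-13, 16), Mul(-1, 193)) = Add(Add(21, Mul(42, 16)), Mul(-1, 193)) = Add(Add(21, 672), -193) = Add(693, -193) = 500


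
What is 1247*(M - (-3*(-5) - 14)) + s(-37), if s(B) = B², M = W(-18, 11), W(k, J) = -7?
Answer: -8607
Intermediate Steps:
M = -7
1247*(M - (-3*(-5) - 14)) + s(-37) = 1247*(-7 - (-3*(-5) - 14)) + (-37)² = 1247*(-7 - (15 - 14)) + 1369 = 1247*(-7 - 1*1) + 1369 = 1247*(-7 - 1) + 1369 = 1247*(-8) + 1369 = -9976 + 1369 = -8607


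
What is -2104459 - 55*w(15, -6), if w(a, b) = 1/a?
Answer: -6313388/3 ≈ -2.1045e+6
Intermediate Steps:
-2104459 - 55*w(15, -6) = -2104459 - 55/15 = -2104459 - 55*1/15 = -2104459 - 11/3 = -6313388/3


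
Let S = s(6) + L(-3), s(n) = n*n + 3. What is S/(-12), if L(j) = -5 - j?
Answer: -37/12 ≈ -3.0833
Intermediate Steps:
s(n) = 3 + n² (s(n) = n² + 3 = 3 + n²)
S = 37 (S = (3 + 6²) + (-5 - 1*(-3)) = (3 + 36) + (-5 + 3) = 39 - 2 = 37)
S/(-12) = 37/(-12) = 37*(-1/12) = -37/12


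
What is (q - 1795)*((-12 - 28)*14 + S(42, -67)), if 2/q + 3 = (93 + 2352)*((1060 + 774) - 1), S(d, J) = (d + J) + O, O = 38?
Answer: 2200203347918/2240841 ≈ 9.8187e+5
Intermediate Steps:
S(d, J) = 38 + J + d (S(d, J) = (d + J) + 38 = (J + d) + 38 = 38 + J + d)
q = 1/2240841 (q = 2/(-3 + (93 + 2352)*((1060 + 774) - 1)) = 2/(-3 + 2445*(1834 - 1)) = 2/(-3 + 2445*1833) = 2/(-3 + 4481685) = 2/4481682 = 2*(1/4481682) = 1/2240841 ≈ 4.4626e-7)
(q - 1795)*((-12 - 28)*14 + S(42, -67)) = (1/2240841 - 1795)*((-12 - 28)*14 + (38 - 67 + 42)) = -4022309594*(-40*14 + 13)/2240841 = -4022309594*(-560 + 13)/2240841 = -4022309594/2240841*(-547) = 2200203347918/2240841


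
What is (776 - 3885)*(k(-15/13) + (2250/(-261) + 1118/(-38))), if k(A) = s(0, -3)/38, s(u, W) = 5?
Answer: 129884693/1102 ≈ 1.1786e+5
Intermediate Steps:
k(A) = 5/38
(776 - 3885)*(k(-15/13) + (2250/(-261) + 1118/(-38))) = (776 - 3885)*(5/38 + (2250/(-261) + 1118/(-38))) = -3109*(5/38 + (2250*(-1/261) + 1118*(-1/38))) = -3109*(5/38 + (-250/29 - 559/19)) = -3109*(5/38 - 20961/551) = -3109*(-41777/1102) = 129884693/1102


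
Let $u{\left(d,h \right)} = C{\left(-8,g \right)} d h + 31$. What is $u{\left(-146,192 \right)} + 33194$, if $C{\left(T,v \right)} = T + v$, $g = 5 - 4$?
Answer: $229449$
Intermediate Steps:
$g = 1$ ($g = 5 - 4 = 1$)
$u{\left(d,h \right)} = 31 - 7 d h$ ($u{\left(d,h \right)} = \left(-8 + 1\right) d h + 31 = - 7 d h + 31 = 31 - 7 d h$)
$u{\left(-146,192 \right)} + 33194 = \left(31 - \left(-1022\right) 192\right) + 33194 = \left(31 + 196224\right) + 33194 = 196255 + 33194 = 229449$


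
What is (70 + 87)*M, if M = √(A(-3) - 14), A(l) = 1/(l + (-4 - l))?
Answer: 157*I*√57/2 ≈ 592.66*I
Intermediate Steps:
A(l) = -¼ (A(l) = 1/(-4) = -¼)
M = I*√57/2 (M = √(-¼ - 14) = √(-57/4) = I*√57/2 ≈ 3.7749*I)
(70 + 87)*M = (70 + 87)*(I*√57/2) = 157*(I*√57/2) = 157*I*√57/2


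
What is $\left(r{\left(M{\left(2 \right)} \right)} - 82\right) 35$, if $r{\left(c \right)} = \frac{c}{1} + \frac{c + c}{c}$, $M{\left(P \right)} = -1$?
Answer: $-2835$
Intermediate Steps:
$r{\left(c \right)} = 2 + c$ ($r{\left(c \right)} = c 1 + \frac{2 c}{c} = c + 2 = 2 + c$)
$\left(r{\left(M{\left(2 \right)} \right)} - 82\right) 35 = \left(\left(2 - 1\right) - 82\right) 35 = \left(1 - 82\right) 35 = \left(-81\right) 35 = -2835$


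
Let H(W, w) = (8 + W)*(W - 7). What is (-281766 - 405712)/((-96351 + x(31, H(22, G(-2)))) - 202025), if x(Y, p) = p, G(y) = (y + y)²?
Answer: 343739/148963 ≈ 2.3075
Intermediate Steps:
G(y) = 4*y² (G(y) = (2*y)² = 4*y²)
H(W, w) = (-7 + W)*(8 + W) (H(W, w) = (8 + W)*(-7 + W) = (-7 + W)*(8 + W))
(-281766 - 405712)/((-96351 + x(31, H(22, G(-2)))) - 202025) = (-281766 - 405712)/((-96351 + (-56 + 22 + 22²)) - 202025) = -687478/((-96351 + (-56 + 22 + 484)) - 202025) = -687478/((-96351 + 450) - 202025) = -687478/(-95901 - 202025) = -687478/(-297926) = -687478*(-1/297926) = 343739/148963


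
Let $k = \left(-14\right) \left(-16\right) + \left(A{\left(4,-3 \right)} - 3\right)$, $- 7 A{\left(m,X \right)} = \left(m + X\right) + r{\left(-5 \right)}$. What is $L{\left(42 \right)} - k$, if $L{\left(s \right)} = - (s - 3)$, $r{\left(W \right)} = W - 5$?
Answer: $- \frac{1829}{7} \approx -261.29$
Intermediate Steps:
$r{\left(W \right)} = -5 + W$
$A{\left(m,X \right)} = \frac{10}{7} - \frac{X}{7} - \frac{m}{7}$ ($A{\left(m,X \right)} = - \frac{\left(m + X\right) - 10}{7} = - \frac{\left(X + m\right) - 10}{7} = - \frac{-10 + X + m}{7} = \frac{10}{7} - \frac{X}{7} - \frac{m}{7}$)
$L{\left(s \right)} = 3 - s$ ($L{\left(s \right)} = - (-3 + s) = 3 - s$)
$k = \frac{1556}{7}$ ($k = \left(-14\right) \left(-16\right) - \frac{12}{7} = 224 + \left(\left(\frac{10}{7} + \frac{3}{7} - \frac{4}{7}\right) - 3\right) = 224 + \left(\frac{9}{7} - 3\right) = 224 - \frac{12}{7} = \frac{1556}{7} \approx 222.29$)
$L{\left(42 \right)} - k = \left(3 - 42\right) - \frac{1556}{7} = -39 - \frac{1556}{7} = - \frac{1829}{7}$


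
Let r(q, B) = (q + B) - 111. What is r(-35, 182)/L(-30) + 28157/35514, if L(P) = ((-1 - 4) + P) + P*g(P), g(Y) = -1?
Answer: -1137719/177570 ≈ -6.4072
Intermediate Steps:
L(P) = -5 (L(P) = ((-1 - 4) + P) + P*(-1) = (-5 + P) - P = -5)
r(q, B) = -111 + B + q (r(q, B) = (B + q) - 111 = -111 + B + q)
r(-35, 182)/L(-30) + 28157/35514 = (-111 + 182 - 35)/(-5) + 28157/35514 = 36*(-⅕) + 28157*(1/35514) = -36/5 + 28157/35514 = -1137719/177570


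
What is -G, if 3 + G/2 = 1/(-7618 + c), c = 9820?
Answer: 6605/1101 ≈ 5.9991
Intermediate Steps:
G = -6605/1101 (G = -6 + 2/(-7618 + 9820) = -6 + 2/2202 = -6 + 2*(1/2202) = -6 + 1/1101 = -6605/1101 ≈ -5.9991)
-G = -1*(-6605/1101) = 6605/1101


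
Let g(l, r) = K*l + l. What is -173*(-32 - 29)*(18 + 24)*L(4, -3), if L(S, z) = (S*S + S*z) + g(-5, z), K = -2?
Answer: 3989034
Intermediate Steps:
g(l, r) = -l (g(l, r) = -2*l + l = -l)
L(S, z) = 5 + S**2 + S*z (L(S, z) = (S*S + S*z) - 1*(-5) = (S**2 + S*z) + 5 = 5 + S**2 + S*z)
-173*(-32 - 29)*(18 + 24)*L(4, -3) = -173*(-32 - 29)*(18 + 24)*(5 + 4**2 + 4*(-3)) = -173*(-61*42)*(5 + 16 - 12) = -(-443226)*9 = -173*(-23058) = 3989034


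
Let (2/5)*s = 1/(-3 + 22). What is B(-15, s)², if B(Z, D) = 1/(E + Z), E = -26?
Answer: 1/1681 ≈ 0.00059488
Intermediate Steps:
s = 5/38 (s = 5/(2*(-3 + 22)) = (5/2)/19 = (5/2)*(1/19) = 5/38 ≈ 0.13158)
B(Z, D) = 1/(-26 + Z)
B(-15, s)² = (1/(-26 - 15))² = (1/(-41))² = (-1/41)² = 1/1681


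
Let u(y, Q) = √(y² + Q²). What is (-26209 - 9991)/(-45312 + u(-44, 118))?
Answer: 410073600/513290371 + 18100*√3965/513290371 ≈ 0.80113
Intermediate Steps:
u(y, Q) = √(Q² + y²)
(-26209 - 9991)/(-45312 + u(-44, 118)) = (-26209 - 9991)/(-45312 + √(118² + (-44)²)) = -36200/(-45312 + √(13924 + 1936)) = -36200/(-45312 + √15860) = -36200/(-45312 + 2*√3965)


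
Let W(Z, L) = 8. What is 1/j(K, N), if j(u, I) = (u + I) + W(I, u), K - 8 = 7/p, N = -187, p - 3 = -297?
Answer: -42/7183 ≈ -0.0058471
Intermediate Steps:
p = -294 (p = 3 - 297 = -294)
K = 335/42 (K = 8 + 7/(-294) = 8 + 7*(-1/294) = 8 - 1/42 = 335/42 ≈ 7.9762)
j(u, I) = 8 + I + u (j(u, I) = (u + I) + 8 = (I + u) + 8 = 8 + I + u)
1/j(K, N) = 1/(8 - 187 + 335/42) = 1/(-7183/42) = -42/7183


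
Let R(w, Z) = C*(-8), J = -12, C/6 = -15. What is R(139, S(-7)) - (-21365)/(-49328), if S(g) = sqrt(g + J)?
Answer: 35494795/49328 ≈ 719.57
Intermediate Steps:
C = -90 (C = 6*(-15) = -90)
S(g) = sqrt(-12 + g) (S(g) = sqrt(g - 12) = sqrt(-12 + g))
R(w, Z) = 720 (R(w, Z) = -90*(-8) = 720)
R(139, S(-7)) - (-21365)/(-49328) = 720 - (-21365)/(-49328) = 720 - (-21365)*(-1)/49328 = 720 - 1*21365/49328 = 720 - 21365/49328 = 35494795/49328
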